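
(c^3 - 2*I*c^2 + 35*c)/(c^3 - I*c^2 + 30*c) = (c - 7*I)/(c - 6*I)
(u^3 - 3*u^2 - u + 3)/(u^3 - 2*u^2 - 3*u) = (u - 1)/u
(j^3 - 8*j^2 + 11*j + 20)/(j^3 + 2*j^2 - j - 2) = (j^2 - 9*j + 20)/(j^2 + j - 2)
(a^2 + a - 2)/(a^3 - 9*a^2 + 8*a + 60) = (a - 1)/(a^2 - 11*a + 30)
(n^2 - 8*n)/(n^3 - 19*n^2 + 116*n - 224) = n/(n^2 - 11*n + 28)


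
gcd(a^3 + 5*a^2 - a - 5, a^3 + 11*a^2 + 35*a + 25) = a^2 + 6*a + 5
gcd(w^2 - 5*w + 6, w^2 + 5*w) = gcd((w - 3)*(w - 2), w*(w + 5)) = 1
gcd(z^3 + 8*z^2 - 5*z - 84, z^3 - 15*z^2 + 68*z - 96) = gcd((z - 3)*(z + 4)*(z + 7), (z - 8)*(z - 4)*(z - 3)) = z - 3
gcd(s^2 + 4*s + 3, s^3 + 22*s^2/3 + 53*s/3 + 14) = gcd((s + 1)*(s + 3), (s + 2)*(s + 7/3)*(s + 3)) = s + 3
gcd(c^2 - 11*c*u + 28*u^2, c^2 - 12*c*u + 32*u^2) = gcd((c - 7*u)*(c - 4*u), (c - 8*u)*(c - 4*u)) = -c + 4*u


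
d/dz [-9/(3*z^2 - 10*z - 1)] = 18*(3*z - 5)/(-3*z^2 + 10*z + 1)^2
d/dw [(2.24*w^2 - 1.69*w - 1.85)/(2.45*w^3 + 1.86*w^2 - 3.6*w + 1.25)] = (-5.488*w^4 + 8.281*w^3 + 8.6769*w^2 + 12.482*w - 8.7725)/(6.0025*w^6 + 9.114*w^5 - 14.1804*w^4 - 7.267*w^3 + 17.61*w^2 - 9.0*w + 1.5625)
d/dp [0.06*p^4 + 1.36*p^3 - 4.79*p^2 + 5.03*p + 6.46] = 0.24*p^3 + 4.08*p^2 - 9.58*p + 5.03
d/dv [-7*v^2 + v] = 1 - 14*v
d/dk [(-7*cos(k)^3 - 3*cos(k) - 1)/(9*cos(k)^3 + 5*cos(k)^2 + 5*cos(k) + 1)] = 16*(35*cos(k)^4 + 16*cos(k)^3 - 21*cos(k)^2 - 10*cos(k) - 2)*sin(k)/(47*cos(k) + 10*cos(2*k) + 9*cos(3*k) + 14)^2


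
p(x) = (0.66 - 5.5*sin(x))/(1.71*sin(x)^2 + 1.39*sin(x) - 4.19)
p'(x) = (0.66 - 5.5*sin(x))*(-3.42*sin(x)*cos(x) - 1.39*cos(x))/(1.71*sin(x)^2 + 1.39*sin(x) - 4.19)^2 - 5.5*cos(x)/(1.71*sin(x)^2 + 1.39*sin(x) - 4.19) = (9.405*sin(x)^2 - 2.2572*sin(x) + 22.1276)*cos(x)/(2.9241*sin(x)^4 + 4.7538*sin(x)^3 - 12.3977*sin(x)^2 - 11.6482*sin(x) + 17.5561)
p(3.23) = -0.27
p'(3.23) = -1.21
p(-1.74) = -1.56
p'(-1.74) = -0.37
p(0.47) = 0.57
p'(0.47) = 1.99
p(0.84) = 1.56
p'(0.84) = 3.52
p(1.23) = 3.32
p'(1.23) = 5.12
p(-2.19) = -1.23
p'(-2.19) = -1.00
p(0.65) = 0.98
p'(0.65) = 2.60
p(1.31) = 3.72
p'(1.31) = 4.74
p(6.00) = -0.49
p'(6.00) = 1.14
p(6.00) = -0.49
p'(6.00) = 1.14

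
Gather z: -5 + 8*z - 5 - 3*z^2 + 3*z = -3*z^2 + 11*z - 10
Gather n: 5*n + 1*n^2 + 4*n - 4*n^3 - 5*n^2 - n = -4*n^3 - 4*n^2 + 8*n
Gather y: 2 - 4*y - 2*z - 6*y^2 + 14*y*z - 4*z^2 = -6*y^2 + y*(14*z - 4) - 4*z^2 - 2*z + 2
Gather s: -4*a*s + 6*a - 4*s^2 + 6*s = 6*a - 4*s^2 + s*(6 - 4*a)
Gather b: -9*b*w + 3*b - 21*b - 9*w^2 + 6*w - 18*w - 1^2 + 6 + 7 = b*(-9*w - 18) - 9*w^2 - 12*w + 12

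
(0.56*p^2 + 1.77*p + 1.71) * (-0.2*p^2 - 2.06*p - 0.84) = -0.112*p^4 - 1.5076*p^3 - 4.4586*p^2 - 5.0094*p - 1.4364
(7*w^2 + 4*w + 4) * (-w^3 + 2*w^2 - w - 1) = -7*w^5 + 10*w^4 - 3*w^3 - 3*w^2 - 8*w - 4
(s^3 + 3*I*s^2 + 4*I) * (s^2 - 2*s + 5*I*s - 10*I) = s^5 - 2*s^4 + 8*I*s^4 - 15*s^3 - 16*I*s^3 + 30*s^2 + 4*I*s^2 - 20*s - 8*I*s + 40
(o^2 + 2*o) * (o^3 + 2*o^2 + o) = o^5 + 4*o^4 + 5*o^3 + 2*o^2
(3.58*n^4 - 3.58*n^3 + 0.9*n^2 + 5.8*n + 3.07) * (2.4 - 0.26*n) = -0.9308*n^5 + 9.5228*n^4 - 8.826*n^3 + 0.652*n^2 + 13.1218*n + 7.368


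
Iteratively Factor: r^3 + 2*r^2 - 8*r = (r + 4)*(r^2 - 2*r) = r*(r + 4)*(r - 2)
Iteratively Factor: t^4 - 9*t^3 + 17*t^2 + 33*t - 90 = (t - 5)*(t^3 - 4*t^2 - 3*t + 18) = (t - 5)*(t - 3)*(t^2 - t - 6) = (t - 5)*(t - 3)*(t + 2)*(t - 3)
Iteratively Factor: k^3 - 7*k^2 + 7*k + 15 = (k - 5)*(k^2 - 2*k - 3) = (k - 5)*(k - 3)*(k + 1)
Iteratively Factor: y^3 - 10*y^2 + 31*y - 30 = (y - 3)*(y^2 - 7*y + 10) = (y - 5)*(y - 3)*(y - 2)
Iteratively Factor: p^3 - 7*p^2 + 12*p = (p)*(p^2 - 7*p + 12) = p*(p - 4)*(p - 3)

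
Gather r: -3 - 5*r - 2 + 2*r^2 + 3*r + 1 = 2*r^2 - 2*r - 4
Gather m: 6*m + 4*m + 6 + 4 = 10*m + 10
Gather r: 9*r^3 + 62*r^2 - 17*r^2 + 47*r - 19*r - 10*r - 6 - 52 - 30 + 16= 9*r^3 + 45*r^2 + 18*r - 72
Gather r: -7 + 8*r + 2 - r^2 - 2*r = -r^2 + 6*r - 5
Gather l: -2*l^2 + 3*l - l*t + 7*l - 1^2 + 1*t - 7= -2*l^2 + l*(10 - t) + t - 8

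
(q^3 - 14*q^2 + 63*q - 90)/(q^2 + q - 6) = (q^3 - 14*q^2 + 63*q - 90)/(q^2 + q - 6)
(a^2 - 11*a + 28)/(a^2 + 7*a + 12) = (a^2 - 11*a + 28)/(a^2 + 7*a + 12)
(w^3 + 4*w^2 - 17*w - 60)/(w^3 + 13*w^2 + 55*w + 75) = (w - 4)/(w + 5)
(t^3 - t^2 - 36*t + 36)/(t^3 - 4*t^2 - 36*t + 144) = (t - 1)/(t - 4)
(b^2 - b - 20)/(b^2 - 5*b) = (b + 4)/b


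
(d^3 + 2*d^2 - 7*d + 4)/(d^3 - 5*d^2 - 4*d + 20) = (d^3 + 2*d^2 - 7*d + 4)/(d^3 - 5*d^2 - 4*d + 20)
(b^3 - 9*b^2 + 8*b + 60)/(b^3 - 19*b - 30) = (b - 6)/(b + 3)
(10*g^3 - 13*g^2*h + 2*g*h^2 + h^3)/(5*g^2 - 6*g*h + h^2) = (10*g^2 - 3*g*h - h^2)/(5*g - h)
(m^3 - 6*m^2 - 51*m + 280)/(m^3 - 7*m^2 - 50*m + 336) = (m - 5)/(m - 6)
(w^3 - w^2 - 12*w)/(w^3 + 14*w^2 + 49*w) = (w^2 - w - 12)/(w^2 + 14*w + 49)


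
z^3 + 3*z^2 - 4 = (z - 1)*(z + 2)^2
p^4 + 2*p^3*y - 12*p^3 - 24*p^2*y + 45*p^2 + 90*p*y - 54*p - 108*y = (p - 6)*(p - 3)^2*(p + 2*y)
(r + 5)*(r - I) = r^2 + 5*r - I*r - 5*I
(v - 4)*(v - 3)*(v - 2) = v^3 - 9*v^2 + 26*v - 24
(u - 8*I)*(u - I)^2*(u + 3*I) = u^4 - 7*I*u^3 + 13*u^2 - 43*I*u - 24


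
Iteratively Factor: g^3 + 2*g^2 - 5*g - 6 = (g - 2)*(g^2 + 4*g + 3) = (g - 2)*(g + 3)*(g + 1)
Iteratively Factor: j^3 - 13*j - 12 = (j + 1)*(j^2 - j - 12) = (j + 1)*(j + 3)*(j - 4)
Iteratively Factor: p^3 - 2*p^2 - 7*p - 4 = (p - 4)*(p^2 + 2*p + 1) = (p - 4)*(p + 1)*(p + 1)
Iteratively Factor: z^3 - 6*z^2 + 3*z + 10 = (z - 2)*(z^2 - 4*z - 5) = (z - 2)*(z + 1)*(z - 5)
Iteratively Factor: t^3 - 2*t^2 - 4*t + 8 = (t + 2)*(t^2 - 4*t + 4) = (t - 2)*(t + 2)*(t - 2)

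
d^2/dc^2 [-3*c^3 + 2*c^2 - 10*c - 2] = 4 - 18*c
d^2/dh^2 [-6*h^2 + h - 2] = -12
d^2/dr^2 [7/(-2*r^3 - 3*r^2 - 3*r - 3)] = 42*((2*r + 1)*(2*r^3 + 3*r^2 + 3*r + 3) - 3*(2*r^2 + 2*r + 1)^2)/(2*r^3 + 3*r^2 + 3*r + 3)^3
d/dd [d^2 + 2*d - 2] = 2*d + 2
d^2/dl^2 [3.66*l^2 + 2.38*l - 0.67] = 7.32000000000000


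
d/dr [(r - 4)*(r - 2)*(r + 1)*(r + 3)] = 4*r^3 - 6*r^2 - 26*r + 14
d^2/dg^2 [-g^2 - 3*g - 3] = -2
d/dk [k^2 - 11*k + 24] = 2*k - 11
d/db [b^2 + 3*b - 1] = 2*b + 3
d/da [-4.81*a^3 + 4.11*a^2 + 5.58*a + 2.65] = -14.43*a^2 + 8.22*a + 5.58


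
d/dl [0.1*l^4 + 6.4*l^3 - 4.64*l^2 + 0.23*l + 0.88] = 0.4*l^3 + 19.2*l^2 - 9.28*l + 0.23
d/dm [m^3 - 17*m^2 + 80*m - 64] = 3*m^2 - 34*m + 80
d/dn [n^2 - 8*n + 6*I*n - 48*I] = 2*n - 8 + 6*I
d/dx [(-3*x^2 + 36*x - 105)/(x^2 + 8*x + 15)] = 60*(-x^2 + 2*x + 23)/(x^4 + 16*x^3 + 94*x^2 + 240*x + 225)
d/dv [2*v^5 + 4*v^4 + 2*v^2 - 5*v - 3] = 10*v^4 + 16*v^3 + 4*v - 5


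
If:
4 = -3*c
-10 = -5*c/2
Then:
No Solution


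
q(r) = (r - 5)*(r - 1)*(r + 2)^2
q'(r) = (r - 5)*(r - 1)*(2*r + 4) + (r - 5)*(r + 2)^2 + (r - 1)*(r + 2)^2 = 4*r^3 - 6*r^2 - 30*r - 4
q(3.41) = -112.15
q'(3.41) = -17.46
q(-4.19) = 228.76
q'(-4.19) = -277.88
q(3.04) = -101.57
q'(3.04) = -38.27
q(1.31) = -12.53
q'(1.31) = -44.60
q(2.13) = -55.32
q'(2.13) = -56.47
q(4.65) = -56.49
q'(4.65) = 128.94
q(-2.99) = 31.25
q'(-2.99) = -74.86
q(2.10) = -53.62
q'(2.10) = -56.42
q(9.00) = 3872.00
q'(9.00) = 2156.00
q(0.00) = 20.00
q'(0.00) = -4.00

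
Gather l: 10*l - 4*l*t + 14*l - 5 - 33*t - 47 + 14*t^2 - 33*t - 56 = l*(24 - 4*t) + 14*t^2 - 66*t - 108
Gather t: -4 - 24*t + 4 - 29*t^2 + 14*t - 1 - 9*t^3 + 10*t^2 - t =-9*t^3 - 19*t^2 - 11*t - 1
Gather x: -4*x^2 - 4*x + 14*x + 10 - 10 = -4*x^2 + 10*x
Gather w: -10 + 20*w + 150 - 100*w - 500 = -80*w - 360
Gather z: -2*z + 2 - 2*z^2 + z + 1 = -2*z^2 - z + 3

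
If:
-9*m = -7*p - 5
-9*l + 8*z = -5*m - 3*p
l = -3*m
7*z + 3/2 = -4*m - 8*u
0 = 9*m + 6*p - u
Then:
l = -1731/1985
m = 577/1985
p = -676/1985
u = 1137/1985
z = -4109/3970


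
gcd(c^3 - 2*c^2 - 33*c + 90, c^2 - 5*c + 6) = c - 3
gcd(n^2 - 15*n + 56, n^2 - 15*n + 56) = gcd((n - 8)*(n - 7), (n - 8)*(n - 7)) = n^2 - 15*n + 56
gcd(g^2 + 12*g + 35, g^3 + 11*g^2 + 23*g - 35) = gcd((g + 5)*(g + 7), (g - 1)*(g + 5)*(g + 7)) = g^2 + 12*g + 35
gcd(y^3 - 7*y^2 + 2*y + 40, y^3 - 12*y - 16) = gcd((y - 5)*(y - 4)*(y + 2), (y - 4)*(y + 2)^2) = y^2 - 2*y - 8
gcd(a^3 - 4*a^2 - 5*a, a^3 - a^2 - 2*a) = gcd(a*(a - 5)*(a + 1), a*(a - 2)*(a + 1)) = a^2 + a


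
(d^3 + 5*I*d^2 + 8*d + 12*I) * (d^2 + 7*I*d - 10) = d^5 + 12*I*d^4 - 37*d^3 + 18*I*d^2 - 164*d - 120*I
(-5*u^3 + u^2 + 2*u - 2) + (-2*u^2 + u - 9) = -5*u^3 - u^2 + 3*u - 11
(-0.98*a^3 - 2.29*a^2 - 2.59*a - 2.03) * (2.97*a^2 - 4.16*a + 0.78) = -2.9106*a^5 - 2.7245*a^4 + 1.0697*a^3 + 2.9591*a^2 + 6.4246*a - 1.5834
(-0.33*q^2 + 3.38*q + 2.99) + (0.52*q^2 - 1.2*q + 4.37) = 0.19*q^2 + 2.18*q + 7.36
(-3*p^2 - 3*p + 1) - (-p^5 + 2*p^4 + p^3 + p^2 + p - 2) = p^5 - 2*p^4 - p^3 - 4*p^2 - 4*p + 3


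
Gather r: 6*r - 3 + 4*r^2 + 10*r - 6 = 4*r^2 + 16*r - 9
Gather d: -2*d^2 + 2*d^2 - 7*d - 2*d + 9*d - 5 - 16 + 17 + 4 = 0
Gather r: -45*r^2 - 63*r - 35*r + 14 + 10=-45*r^2 - 98*r + 24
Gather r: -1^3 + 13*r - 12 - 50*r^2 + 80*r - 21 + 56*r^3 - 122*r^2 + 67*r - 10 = 56*r^3 - 172*r^2 + 160*r - 44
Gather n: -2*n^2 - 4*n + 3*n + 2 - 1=-2*n^2 - n + 1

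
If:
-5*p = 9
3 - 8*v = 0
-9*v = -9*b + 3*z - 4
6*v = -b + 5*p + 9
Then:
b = -9/4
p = -9/5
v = 3/8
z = -157/24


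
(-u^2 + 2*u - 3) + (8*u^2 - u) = 7*u^2 + u - 3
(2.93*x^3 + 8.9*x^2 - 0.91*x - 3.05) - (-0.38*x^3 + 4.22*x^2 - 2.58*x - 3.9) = 3.31*x^3 + 4.68*x^2 + 1.67*x + 0.85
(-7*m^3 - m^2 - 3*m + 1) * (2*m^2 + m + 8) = -14*m^5 - 9*m^4 - 63*m^3 - 9*m^2 - 23*m + 8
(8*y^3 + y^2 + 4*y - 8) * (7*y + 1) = 56*y^4 + 15*y^3 + 29*y^2 - 52*y - 8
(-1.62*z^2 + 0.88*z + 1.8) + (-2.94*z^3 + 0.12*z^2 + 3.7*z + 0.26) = -2.94*z^3 - 1.5*z^2 + 4.58*z + 2.06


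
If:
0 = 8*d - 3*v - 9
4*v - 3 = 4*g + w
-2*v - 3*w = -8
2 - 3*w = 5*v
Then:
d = 3/8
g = -15/4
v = -2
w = 4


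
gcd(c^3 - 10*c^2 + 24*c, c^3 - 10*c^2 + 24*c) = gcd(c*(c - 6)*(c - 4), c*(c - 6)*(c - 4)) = c^3 - 10*c^2 + 24*c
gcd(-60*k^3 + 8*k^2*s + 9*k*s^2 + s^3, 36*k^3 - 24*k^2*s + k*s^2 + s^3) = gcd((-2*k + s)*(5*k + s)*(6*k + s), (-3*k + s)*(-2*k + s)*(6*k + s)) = -12*k^2 + 4*k*s + s^2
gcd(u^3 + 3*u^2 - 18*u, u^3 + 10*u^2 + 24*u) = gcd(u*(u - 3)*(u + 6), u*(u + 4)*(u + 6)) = u^2 + 6*u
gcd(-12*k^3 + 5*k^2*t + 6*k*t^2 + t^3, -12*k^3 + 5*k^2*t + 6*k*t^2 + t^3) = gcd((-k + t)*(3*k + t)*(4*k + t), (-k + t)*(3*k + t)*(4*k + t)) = -12*k^3 + 5*k^2*t + 6*k*t^2 + t^3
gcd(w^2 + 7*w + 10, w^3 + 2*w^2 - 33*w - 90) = w + 5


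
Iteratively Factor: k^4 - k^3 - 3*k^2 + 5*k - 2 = (k - 1)*(k^3 - 3*k + 2) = (k - 1)^2*(k^2 + k - 2) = (k - 1)^3*(k + 2)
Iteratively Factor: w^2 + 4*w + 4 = (w + 2)*(w + 2)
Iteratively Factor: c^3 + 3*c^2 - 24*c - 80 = (c + 4)*(c^2 - c - 20) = (c - 5)*(c + 4)*(c + 4)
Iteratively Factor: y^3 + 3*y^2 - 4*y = (y + 4)*(y^2 - y) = (y - 1)*(y + 4)*(y)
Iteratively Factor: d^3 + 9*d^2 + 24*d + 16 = (d + 4)*(d^2 + 5*d + 4) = (d + 4)^2*(d + 1)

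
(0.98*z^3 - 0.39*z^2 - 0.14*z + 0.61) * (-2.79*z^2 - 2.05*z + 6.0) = -2.7342*z^5 - 0.9209*z^4 + 7.0701*z^3 - 3.7549*z^2 - 2.0905*z + 3.66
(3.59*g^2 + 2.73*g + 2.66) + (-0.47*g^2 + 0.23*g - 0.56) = 3.12*g^2 + 2.96*g + 2.1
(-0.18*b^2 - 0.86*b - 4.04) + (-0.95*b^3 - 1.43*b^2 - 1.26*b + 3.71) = -0.95*b^3 - 1.61*b^2 - 2.12*b - 0.33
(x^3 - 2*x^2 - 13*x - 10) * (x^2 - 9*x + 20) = x^5 - 11*x^4 + 25*x^3 + 67*x^2 - 170*x - 200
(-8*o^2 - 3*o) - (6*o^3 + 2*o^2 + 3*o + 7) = -6*o^3 - 10*o^2 - 6*o - 7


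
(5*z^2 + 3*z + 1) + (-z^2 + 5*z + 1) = 4*z^2 + 8*z + 2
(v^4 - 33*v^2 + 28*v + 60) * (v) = v^5 - 33*v^3 + 28*v^2 + 60*v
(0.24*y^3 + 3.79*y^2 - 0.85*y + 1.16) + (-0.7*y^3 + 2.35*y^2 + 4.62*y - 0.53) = -0.46*y^3 + 6.14*y^2 + 3.77*y + 0.63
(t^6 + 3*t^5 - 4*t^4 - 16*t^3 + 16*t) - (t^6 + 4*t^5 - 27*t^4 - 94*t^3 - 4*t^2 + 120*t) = -t^5 + 23*t^4 + 78*t^3 + 4*t^2 - 104*t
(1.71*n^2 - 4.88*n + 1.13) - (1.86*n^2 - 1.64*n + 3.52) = -0.15*n^2 - 3.24*n - 2.39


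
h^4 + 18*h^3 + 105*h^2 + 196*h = h*(h + 4)*(h + 7)^2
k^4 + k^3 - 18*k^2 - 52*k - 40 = (k - 5)*(k + 2)^3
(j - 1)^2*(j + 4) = j^3 + 2*j^2 - 7*j + 4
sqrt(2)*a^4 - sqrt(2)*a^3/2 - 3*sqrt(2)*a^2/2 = a^2*(a - 3/2)*(sqrt(2)*a + sqrt(2))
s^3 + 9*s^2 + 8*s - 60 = (s - 2)*(s + 5)*(s + 6)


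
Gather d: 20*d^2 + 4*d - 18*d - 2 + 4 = 20*d^2 - 14*d + 2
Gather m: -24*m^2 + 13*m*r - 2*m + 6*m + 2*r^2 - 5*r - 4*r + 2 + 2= -24*m^2 + m*(13*r + 4) + 2*r^2 - 9*r + 4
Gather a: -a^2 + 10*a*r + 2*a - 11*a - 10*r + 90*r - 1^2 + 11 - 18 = -a^2 + a*(10*r - 9) + 80*r - 8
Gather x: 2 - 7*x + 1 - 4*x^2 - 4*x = -4*x^2 - 11*x + 3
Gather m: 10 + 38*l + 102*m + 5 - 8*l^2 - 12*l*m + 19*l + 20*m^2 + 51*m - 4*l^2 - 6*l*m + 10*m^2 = -12*l^2 + 57*l + 30*m^2 + m*(153 - 18*l) + 15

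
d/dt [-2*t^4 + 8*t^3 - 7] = 8*t^2*(3 - t)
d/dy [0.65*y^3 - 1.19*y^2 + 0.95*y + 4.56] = 1.95*y^2 - 2.38*y + 0.95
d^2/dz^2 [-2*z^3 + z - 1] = -12*z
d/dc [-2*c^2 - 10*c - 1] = -4*c - 10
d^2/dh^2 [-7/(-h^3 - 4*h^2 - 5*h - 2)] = 14*(6*h^2 + 20*h + 17)/(h^7 + 10*h^6 + 42*h^5 + 96*h^4 + 129*h^3 + 102*h^2 + 44*h + 8)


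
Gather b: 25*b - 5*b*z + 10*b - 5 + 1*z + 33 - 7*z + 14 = b*(35 - 5*z) - 6*z + 42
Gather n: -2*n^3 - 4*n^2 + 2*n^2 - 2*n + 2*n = -2*n^3 - 2*n^2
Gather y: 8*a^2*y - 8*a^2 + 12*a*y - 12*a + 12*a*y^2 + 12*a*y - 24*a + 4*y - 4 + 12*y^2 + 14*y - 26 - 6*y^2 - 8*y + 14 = -8*a^2 - 36*a + y^2*(12*a + 6) + y*(8*a^2 + 24*a + 10) - 16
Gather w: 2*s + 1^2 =2*s + 1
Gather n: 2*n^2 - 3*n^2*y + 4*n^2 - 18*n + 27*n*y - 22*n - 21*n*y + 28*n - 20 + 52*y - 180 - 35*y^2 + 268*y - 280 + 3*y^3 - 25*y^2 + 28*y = n^2*(6 - 3*y) + n*(6*y - 12) + 3*y^3 - 60*y^2 + 348*y - 480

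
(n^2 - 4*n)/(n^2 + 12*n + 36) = n*(n - 4)/(n^2 + 12*n + 36)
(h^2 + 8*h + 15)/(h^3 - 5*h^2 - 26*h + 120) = (h + 3)/(h^2 - 10*h + 24)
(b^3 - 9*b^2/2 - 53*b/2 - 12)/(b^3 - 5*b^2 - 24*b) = (b + 1/2)/b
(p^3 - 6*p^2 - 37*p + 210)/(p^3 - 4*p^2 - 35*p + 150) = (p - 7)/(p - 5)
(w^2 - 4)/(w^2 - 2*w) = (w + 2)/w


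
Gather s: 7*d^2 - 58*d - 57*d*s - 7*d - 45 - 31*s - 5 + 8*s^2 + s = 7*d^2 - 65*d + 8*s^2 + s*(-57*d - 30) - 50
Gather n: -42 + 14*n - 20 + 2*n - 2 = 16*n - 64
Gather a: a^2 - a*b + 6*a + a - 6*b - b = a^2 + a*(7 - b) - 7*b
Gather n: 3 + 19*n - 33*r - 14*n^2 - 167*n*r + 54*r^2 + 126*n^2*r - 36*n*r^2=n^2*(126*r - 14) + n*(-36*r^2 - 167*r + 19) + 54*r^2 - 33*r + 3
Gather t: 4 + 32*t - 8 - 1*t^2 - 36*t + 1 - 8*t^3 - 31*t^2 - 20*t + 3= -8*t^3 - 32*t^2 - 24*t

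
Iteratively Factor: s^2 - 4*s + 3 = (s - 3)*(s - 1)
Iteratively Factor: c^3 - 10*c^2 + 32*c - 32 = (c - 4)*(c^2 - 6*c + 8) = (c - 4)*(c - 2)*(c - 4)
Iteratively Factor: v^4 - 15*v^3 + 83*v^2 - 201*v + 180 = (v - 3)*(v^3 - 12*v^2 + 47*v - 60) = (v - 5)*(v - 3)*(v^2 - 7*v + 12) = (v - 5)*(v - 3)^2*(v - 4)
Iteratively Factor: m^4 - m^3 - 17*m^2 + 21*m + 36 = (m - 3)*(m^3 + 2*m^2 - 11*m - 12) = (m - 3)*(m + 4)*(m^2 - 2*m - 3) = (m - 3)*(m + 1)*(m + 4)*(m - 3)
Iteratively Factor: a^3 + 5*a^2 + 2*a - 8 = (a + 2)*(a^2 + 3*a - 4) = (a + 2)*(a + 4)*(a - 1)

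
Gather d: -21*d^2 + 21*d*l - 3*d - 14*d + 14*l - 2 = -21*d^2 + d*(21*l - 17) + 14*l - 2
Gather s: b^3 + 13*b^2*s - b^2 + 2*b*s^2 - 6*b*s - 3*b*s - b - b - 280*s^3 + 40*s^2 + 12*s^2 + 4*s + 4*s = b^3 - b^2 - 2*b - 280*s^3 + s^2*(2*b + 52) + s*(13*b^2 - 9*b + 8)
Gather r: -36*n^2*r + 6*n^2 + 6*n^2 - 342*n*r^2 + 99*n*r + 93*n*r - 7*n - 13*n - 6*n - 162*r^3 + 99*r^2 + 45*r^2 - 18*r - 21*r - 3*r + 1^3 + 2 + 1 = 12*n^2 - 26*n - 162*r^3 + r^2*(144 - 342*n) + r*(-36*n^2 + 192*n - 42) + 4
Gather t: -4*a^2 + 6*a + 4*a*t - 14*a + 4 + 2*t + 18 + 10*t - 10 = -4*a^2 - 8*a + t*(4*a + 12) + 12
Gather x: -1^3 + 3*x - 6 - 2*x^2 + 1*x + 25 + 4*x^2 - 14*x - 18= 2*x^2 - 10*x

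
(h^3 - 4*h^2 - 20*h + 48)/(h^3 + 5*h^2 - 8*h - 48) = (h^2 - 8*h + 12)/(h^2 + h - 12)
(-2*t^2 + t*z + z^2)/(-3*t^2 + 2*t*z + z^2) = (2*t + z)/(3*t + z)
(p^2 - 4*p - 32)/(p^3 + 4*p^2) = (p - 8)/p^2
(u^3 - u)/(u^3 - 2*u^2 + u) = (u + 1)/(u - 1)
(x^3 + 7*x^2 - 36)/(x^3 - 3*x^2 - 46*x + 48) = (x^2 + x - 6)/(x^2 - 9*x + 8)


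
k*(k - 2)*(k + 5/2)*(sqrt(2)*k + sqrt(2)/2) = sqrt(2)*k^4 + sqrt(2)*k^3 - 19*sqrt(2)*k^2/4 - 5*sqrt(2)*k/2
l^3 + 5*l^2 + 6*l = l*(l + 2)*(l + 3)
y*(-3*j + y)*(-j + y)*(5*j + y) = 15*j^3*y - 17*j^2*y^2 + j*y^3 + y^4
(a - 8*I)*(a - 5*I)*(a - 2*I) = a^3 - 15*I*a^2 - 66*a + 80*I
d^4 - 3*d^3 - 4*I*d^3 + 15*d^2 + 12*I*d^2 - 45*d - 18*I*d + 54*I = (d - 3)*(d - 6*I)*(d - I)*(d + 3*I)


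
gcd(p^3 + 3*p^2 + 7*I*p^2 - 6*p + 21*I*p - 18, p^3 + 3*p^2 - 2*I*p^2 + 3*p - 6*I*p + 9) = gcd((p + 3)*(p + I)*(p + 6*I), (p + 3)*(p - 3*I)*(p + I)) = p^2 + p*(3 + I) + 3*I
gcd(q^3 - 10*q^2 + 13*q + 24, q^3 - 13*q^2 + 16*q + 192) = q - 8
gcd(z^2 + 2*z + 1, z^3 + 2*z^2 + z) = z^2 + 2*z + 1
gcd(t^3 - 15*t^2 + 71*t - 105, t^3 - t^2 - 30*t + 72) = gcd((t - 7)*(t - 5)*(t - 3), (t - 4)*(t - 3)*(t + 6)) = t - 3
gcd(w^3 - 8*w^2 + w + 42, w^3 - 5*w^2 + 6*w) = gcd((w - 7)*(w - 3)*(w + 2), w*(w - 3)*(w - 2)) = w - 3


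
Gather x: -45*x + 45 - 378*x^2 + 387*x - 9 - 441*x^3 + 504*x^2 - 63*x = -441*x^3 + 126*x^2 + 279*x + 36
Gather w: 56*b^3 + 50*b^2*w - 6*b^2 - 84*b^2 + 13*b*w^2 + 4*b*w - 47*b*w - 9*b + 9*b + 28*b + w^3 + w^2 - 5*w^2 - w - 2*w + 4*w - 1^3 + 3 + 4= 56*b^3 - 90*b^2 + 28*b + w^3 + w^2*(13*b - 4) + w*(50*b^2 - 43*b + 1) + 6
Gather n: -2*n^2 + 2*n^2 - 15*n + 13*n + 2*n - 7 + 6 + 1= 0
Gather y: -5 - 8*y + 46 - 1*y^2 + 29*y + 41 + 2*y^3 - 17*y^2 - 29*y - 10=2*y^3 - 18*y^2 - 8*y + 72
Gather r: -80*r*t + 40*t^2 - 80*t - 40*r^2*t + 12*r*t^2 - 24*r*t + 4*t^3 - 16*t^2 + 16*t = -40*r^2*t + r*(12*t^2 - 104*t) + 4*t^3 + 24*t^2 - 64*t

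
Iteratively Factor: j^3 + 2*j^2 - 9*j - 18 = (j + 3)*(j^2 - j - 6) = (j + 2)*(j + 3)*(j - 3)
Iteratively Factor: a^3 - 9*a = (a + 3)*(a^2 - 3*a) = (a - 3)*(a + 3)*(a)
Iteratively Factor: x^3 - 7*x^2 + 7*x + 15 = (x - 3)*(x^2 - 4*x - 5) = (x - 5)*(x - 3)*(x + 1)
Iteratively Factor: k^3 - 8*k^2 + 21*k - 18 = (k - 3)*(k^2 - 5*k + 6) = (k - 3)*(k - 2)*(k - 3)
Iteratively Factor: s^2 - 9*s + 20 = (s - 5)*(s - 4)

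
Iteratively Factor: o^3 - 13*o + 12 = (o - 1)*(o^2 + o - 12) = (o - 1)*(o + 4)*(o - 3)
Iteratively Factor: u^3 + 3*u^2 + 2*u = (u + 1)*(u^2 + 2*u) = u*(u + 1)*(u + 2)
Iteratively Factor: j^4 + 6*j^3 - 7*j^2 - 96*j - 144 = (j + 3)*(j^3 + 3*j^2 - 16*j - 48) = (j - 4)*(j + 3)*(j^2 + 7*j + 12) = (j - 4)*(j + 3)^2*(j + 4)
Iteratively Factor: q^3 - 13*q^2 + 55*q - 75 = (q - 5)*(q^2 - 8*q + 15) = (q - 5)^2*(q - 3)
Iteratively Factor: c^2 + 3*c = (c)*(c + 3)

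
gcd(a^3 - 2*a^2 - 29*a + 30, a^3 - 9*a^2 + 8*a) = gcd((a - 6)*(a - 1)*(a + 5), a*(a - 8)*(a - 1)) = a - 1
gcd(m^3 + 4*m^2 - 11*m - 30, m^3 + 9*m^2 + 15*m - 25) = m + 5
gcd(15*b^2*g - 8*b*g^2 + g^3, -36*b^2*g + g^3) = g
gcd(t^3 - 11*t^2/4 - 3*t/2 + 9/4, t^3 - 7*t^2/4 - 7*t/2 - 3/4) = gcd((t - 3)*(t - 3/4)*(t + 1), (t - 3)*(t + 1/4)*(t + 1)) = t^2 - 2*t - 3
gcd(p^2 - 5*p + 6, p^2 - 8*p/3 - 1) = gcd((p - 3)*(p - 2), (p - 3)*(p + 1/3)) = p - 3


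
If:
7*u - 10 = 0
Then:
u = 10/7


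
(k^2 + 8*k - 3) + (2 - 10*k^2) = -9*k^2 + 8*k - 1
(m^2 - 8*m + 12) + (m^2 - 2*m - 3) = 2*m^2 - 10*m + 9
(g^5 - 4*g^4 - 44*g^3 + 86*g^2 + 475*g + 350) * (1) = g^5 - 4*g^4 - 44*g^3 + 86*g^2 + 475*g + 350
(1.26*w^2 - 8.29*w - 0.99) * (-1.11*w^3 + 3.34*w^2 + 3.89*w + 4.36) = -1.3986*w^5 + 13.4103*w^4 - 21.6883*w^3 - 30.0611*w^2 - 39.9955*w - 4.3164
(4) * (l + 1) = 4*l + 4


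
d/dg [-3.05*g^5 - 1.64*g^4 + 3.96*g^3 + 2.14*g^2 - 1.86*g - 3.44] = -15.25*g^4 - 6.56*g^3 + 11.88*g^2 + 4.28*g - 1.86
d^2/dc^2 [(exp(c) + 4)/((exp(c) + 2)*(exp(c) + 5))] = (exp(4*c) + 9*exp(3*c) + 24*exp(2*c) - 34*exp(c) - 180)*exp(c)/(exp(6*c) + 21*exp(5*c) + 177*exp(4*c) + 763*exp(3*c) + 1770*exp(2*c) + 2100*exp(c) + 1000)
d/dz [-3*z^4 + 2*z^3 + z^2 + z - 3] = -12*z^3 + 6*z^2 + 2*z + 1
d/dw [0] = 0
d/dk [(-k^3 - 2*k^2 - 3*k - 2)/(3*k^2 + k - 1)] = (-3*k^4 - 2*k^3 + 10*k^2 + 16*k + 5)/(9*k^4 + 6*k^3 - 5*k^2 - 2*k + 1)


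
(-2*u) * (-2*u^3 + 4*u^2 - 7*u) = 4*u^4 - 8*u^3 + 14*u^2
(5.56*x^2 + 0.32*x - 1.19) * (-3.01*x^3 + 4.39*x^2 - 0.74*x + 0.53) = -16.7356*x^5 + 23.4452*x^4 + 0.872299999999999*x^3 - 2.5141*x^2 + 1.0502*x - 0.6307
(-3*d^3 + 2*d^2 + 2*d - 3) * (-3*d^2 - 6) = 9*d^5 - 6*d^4 + 12*d^3 - 3*d^2 - 12*d + 18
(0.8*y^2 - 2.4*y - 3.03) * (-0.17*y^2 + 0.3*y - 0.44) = -0.136*y^4 + 0.648*y^3 - 0.5569*y^2 + 0.147*y + 1.3332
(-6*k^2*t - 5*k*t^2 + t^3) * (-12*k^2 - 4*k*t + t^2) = 72*k^4*t + 84*k^3*t^2 + 2*k^2*t^3 - 9*k*t^4 + t^5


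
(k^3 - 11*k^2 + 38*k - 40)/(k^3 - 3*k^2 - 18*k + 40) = (k - 4)/(k + 4)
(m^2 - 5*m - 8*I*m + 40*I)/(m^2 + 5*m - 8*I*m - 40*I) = (m - 5)/(m + 5)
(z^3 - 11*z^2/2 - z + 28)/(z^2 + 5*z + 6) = (z^2 - 15*z/2 + 14)/(z + 3)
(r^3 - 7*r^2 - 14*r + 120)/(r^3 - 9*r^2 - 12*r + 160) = (r - 6)/(r - 8)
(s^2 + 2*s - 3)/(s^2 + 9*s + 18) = (s - 1)/(s + 6)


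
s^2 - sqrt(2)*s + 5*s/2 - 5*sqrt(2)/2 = (s + 5/2)*(s - sqrt(2))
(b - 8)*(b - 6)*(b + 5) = b^3 - 9*b^2 - 22*b + 240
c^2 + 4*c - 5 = (c - 1)*(c + 5)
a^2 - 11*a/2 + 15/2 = (a - 3)*(a - 5/2)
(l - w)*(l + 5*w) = l^2 + 4*l*w - 5*w^2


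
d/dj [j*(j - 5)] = 2*j - 5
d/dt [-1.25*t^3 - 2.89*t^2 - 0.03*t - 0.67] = -3.75*t^2 - 5.78*t - 0.03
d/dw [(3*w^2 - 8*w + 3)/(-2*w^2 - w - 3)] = (-19*w^2 - 6*w + 27)/(4*w^4 + 4*w^3 + 13*w^2 + 6*w + 9)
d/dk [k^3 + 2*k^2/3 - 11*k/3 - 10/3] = 3*k^2 + 4*k/3 - 11/3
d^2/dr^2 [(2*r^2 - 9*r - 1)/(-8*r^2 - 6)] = 6*(24*r^3 + 20*r^2 - 54*r - 5)/(64*r^6 + 144*r^4 + 108*r^2 + 27)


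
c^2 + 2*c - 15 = (c - 3)*(c + 5)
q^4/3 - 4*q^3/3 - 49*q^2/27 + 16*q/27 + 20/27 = (q/3 + 1/3)*(q - 5)*(q - 2/3)*(q + 2/3)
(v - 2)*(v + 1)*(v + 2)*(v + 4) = v^4 + 5*v^3 - 20*v - 16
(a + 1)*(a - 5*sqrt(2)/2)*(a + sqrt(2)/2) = a^3 - 2*sqrt(2)*a^2 + a^2 - 2*sqrt(2)*a - 5*a/2 - 5/2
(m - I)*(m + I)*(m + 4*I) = m^3 + 4*I*m^2 + m + 4*I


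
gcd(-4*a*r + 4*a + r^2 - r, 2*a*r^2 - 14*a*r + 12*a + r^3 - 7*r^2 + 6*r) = r - 1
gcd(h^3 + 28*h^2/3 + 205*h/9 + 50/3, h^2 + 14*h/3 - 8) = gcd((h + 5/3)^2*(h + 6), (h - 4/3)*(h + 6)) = h + 6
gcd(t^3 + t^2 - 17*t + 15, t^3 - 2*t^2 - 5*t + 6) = t^2 - 4*t + 3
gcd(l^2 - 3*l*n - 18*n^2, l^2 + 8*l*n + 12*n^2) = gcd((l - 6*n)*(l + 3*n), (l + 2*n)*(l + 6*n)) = 1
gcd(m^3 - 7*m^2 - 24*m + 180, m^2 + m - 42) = m - 6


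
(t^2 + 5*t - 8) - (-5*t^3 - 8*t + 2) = 5*t^3 + t^2 + 13*t - 10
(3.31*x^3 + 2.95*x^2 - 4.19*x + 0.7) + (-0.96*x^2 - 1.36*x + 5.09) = 3.31*x^3 + 1.99*x^2 - 5.55*x + 5.79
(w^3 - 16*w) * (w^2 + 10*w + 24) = w^5 + 10*w^4 + 8*w^3 - 160*w^2 - 384*w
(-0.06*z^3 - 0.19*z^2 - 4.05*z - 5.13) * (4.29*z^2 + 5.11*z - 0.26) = -0.2574*z^5 - 1.1217*z^4 - 18.3298*z^3 - 42.6538*z^2 - 25.1613*z + 1.3338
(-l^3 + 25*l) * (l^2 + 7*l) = -l^5 - 7*l^4 + 25*l^3 + 175*l^2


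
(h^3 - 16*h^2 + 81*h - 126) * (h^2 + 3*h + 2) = h^5 - 13*h^4 + 35*h^3 + 85*h^2 - 216*h - 252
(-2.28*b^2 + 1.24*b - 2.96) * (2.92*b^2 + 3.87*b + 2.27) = -6.6576*b^4 - 5.2028*b^3 - 9.02*b^2 - 8.6404*b - 6.7192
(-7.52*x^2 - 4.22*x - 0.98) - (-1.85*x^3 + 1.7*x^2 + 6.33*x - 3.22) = 1.85*x^3 - 9.22*x^2 - 10.55*x + 2.24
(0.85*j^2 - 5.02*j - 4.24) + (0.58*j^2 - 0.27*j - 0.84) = 1.43*j^2 - 5.29*j - 5.08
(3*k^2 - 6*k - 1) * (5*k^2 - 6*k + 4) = 15*k^4 - 48*k^3 + 43*k^2 - 18*k - 4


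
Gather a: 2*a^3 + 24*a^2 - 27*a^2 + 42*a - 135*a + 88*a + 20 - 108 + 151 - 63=2*a^3 - 3*a^2 - 5*a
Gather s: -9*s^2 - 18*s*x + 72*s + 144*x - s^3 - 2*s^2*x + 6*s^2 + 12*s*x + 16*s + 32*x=-s^3 + s^2*(-2*x - 3) + s*(88 - 6*x) + 176*x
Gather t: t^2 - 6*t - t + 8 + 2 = t^2 - 7*t + 10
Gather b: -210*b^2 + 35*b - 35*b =-210*b^2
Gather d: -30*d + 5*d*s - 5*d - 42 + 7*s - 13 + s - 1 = d*(5*s - 35) + 8*s - 56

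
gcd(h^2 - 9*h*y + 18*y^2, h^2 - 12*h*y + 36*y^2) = -h + 6*y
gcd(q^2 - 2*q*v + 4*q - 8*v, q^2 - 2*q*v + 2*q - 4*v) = q - 2*v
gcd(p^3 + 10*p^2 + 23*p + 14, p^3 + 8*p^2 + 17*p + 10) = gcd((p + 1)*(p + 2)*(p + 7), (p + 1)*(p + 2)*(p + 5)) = p^2 + 3*p + 2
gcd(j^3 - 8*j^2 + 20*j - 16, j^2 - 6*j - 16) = 1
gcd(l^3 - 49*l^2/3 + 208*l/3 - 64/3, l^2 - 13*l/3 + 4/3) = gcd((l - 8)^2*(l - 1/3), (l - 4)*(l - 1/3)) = l - 1/3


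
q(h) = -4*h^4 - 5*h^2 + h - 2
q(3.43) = -611.05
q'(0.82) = -16.02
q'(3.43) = -678.96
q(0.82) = -6.35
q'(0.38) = -3.68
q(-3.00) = -374.00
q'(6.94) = -5416.49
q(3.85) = -951.09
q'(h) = -16*h^3 - 10*h + 1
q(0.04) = -1.97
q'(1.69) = -93.13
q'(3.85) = -950.57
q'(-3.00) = 463.00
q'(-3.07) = 494.65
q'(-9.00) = 11755.00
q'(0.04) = 0.60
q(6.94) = -9514.81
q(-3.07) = -407.51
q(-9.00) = -26660.00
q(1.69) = -47.22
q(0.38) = -2.43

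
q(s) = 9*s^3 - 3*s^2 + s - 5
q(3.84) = 464.21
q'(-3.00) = 262.00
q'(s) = 27*s^2 - 6*s + 1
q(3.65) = 396.33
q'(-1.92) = 112.05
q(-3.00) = -278.00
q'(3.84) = 376.09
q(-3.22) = -339.80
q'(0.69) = 9.71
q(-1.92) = -81.68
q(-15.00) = -31070.00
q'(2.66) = 176.08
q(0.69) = -2.78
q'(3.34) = 282.16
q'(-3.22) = 300.27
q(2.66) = 145.82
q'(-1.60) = 79.72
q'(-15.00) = 6166.00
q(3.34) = 300.21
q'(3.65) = 338.81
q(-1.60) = -51.14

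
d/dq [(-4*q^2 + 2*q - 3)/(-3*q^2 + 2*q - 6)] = 2*(-q^2 + 15*q - 3)/(9*q^4 - 12*q^3 + 40*q^2 - 24*q + 36)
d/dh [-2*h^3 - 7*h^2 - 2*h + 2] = -6*h^2 - 14*h - 2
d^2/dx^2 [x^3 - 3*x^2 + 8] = 6*x - 6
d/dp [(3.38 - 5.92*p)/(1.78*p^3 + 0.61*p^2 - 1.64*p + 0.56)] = (21.0752*p^3 - 14.438*p^2 - 4.1236*p + 2.228)/(3.1684*p^6 + 2.1716*p^5 - 5.4663*p^4 - 0.00719999999999965*p^3 + 3.3728*p^2 - 1.8368*p + 0.3136)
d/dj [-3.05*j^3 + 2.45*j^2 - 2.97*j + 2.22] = -9.15*j^2 + 4.9*j - 2.97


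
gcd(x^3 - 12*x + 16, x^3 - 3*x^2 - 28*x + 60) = x - 2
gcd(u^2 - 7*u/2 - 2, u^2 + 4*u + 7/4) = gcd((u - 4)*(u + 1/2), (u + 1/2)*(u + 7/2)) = u + 1/2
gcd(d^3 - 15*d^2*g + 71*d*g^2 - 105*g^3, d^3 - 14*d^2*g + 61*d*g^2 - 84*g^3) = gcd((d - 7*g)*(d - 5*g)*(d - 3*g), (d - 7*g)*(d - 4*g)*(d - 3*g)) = d^2 - 10*d*g + 21*g^2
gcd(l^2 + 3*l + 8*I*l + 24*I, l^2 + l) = 1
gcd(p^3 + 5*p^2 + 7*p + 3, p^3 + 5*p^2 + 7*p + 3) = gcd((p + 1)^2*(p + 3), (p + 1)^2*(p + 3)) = p^3 + 5*p^2 + 7*p + 3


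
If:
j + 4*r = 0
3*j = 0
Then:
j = 0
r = 0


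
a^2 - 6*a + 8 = (a - 4)*(a - 2)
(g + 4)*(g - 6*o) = g^2 - 6*g*o + 4*g - 24*o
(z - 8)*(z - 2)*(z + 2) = z^3 - 8*z^2 - 4*z + 32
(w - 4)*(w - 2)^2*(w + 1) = w^4 - 7*w^3 + 12*w^2 + 4*w - 16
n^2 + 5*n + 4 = (n + 1)*(n + 4)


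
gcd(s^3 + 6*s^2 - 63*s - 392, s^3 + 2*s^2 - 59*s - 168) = s^2 - s - 56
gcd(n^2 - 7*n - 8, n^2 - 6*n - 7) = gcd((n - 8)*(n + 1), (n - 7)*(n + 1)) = n + 1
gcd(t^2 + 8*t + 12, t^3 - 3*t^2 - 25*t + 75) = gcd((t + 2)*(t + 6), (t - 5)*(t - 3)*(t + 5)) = 1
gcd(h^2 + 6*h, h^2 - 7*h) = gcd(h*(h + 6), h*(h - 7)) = h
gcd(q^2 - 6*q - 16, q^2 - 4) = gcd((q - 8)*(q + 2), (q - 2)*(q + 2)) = q + 2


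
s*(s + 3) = s^2 + 3*s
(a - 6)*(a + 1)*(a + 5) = a^3 - 31*a - 30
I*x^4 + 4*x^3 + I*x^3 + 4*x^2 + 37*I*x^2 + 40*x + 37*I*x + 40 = (x - 8*I)*(x - I)*(x + 5*I)*(I*x + I)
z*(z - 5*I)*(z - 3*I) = z^3 - 8*I*z^2 - 15*z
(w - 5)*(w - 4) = w^2 - 9*w + 20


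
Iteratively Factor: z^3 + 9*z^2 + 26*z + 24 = (z + 3)*(z^2 + 6*z + 8) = (z + 2)*(z + 3)*(z + 4)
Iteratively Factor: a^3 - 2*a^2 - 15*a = (a + 3)*(a^2 - 5*a) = (a - 5)*(a + 3)*(a)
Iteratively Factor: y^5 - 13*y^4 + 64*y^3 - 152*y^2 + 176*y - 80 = (y - 5)*(y^4 - 8*y^3 + 24*y^2 - 32*y + 16) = (y - 5)*(y - 2)*(y^3 - 6*y^2 + 12*y - 8) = (y - 5)*(y - 2)^2*(y^2 - 4*y + 4) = (y - 5)*(y - 2)^3*(y - 2)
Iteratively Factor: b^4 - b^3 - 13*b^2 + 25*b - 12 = (b - 1)*(b^3 - 13*b + 12) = (b - 3)*(b - 1)*(b^2 + 3*b - 4) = (b - 3)*(b - 1)^2*(b + 4)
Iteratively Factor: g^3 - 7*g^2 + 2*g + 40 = (g + 2)*(g^2 - 9*g + 20) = (g - 5)*(g + 2)*(g - 4)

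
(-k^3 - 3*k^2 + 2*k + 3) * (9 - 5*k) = 5*k^4 + 6*k^3 - 37*k^2 + 3*k + 27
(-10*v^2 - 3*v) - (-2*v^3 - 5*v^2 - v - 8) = 2*v^3 - 5*v^2 - 2*v + 8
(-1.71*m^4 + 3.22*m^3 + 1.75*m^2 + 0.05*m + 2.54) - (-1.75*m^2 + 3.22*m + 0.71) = -1.71*m^4 + 3.22*m^3 + 3.5*m^2 - 3.17*m + 1.83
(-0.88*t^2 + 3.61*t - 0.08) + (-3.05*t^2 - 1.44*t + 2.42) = -3.93*t^2 + 2.17*t + 2.34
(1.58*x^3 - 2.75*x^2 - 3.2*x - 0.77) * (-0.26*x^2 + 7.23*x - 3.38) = -0.4108*x^5 + 12.1384*x^4 - 24.3909*x^3 - 13.6408*x^2 + 5.2489*x + 2.6026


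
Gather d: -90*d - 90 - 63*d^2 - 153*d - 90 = -63*d^2 - 243*d - 180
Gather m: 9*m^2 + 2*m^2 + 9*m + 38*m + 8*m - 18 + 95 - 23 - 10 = 11*m^2 + 55*m + 44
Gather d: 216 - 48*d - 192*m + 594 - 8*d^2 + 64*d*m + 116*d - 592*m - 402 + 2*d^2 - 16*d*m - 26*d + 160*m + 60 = -6*d^2 + d*(48*m + 42) - 624*m + 468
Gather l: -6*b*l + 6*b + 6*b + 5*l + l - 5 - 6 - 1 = 12*b + l*(6 - 6*b) - 12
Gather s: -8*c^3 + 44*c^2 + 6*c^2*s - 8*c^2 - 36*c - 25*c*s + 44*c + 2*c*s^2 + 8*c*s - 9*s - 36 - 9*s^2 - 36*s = -8*c^3 + 36*c^2 + 8*c + s^2*(2*c - 9) + s*(6*c^2 - 17*c - 45) - 36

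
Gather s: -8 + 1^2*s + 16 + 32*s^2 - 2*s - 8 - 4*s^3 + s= -4*s^3 + 32*s^2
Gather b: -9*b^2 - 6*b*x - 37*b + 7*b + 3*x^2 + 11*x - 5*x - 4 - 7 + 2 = -9*b^2 + b*(-6*x - 30) + 3*x^2 + 6*x - 9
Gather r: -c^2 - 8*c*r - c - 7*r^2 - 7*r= -c^2 - c - 7*r^2 + r*(-8*c - 7)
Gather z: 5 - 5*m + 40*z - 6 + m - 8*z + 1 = -4*m + 32*z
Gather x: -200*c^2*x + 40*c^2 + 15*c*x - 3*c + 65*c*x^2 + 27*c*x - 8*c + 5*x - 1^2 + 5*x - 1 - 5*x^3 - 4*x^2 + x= 40*c^2 - 11*c - 5*x^3 + x^2*(65*c - 4) + x*(-200*c^2 + 42*c + 11) - 2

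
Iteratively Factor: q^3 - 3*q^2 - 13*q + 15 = (q - 1)*(q^2 - 2*q - 15) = (q - 1)*(q + 3)*(q - 5)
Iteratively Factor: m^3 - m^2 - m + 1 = (m - 1)*(m^2 - 1) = (m - 1)*(m + 1)*(m - 1)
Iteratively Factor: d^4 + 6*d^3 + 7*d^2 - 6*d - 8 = (d + 4)*(d^3 + 2*d^2 - d - 2) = (d + 2)*(d + 4)*(d^2 - 1) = (d - 1)*(d + 2)*(d + 4)*(d + 1)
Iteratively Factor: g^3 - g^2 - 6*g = (g + 2)*(g^2 - 3*g) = (g - 3)*(g + 2)*(g)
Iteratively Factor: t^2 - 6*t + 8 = (t - 4)*(t - 2)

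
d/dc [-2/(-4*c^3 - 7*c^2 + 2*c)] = 4*(-6*c^2 - 7*c + 1)/(c^2*(4*c^2 + 7*c - 2)^2)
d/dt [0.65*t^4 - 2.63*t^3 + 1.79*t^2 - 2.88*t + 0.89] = 2.6*t^3 - 7.89*t^2 + 3.58*t - 2.88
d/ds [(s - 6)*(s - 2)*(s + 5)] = 3*s^2 - 6*s - 28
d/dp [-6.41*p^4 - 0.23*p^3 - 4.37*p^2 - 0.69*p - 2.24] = -25.64*p^3 - 0.69*p^2 - 8.74*p - 0.69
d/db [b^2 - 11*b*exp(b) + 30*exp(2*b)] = -11*b*exp(b) + 2*b + 60*exp(2*b) - 11*exp(b)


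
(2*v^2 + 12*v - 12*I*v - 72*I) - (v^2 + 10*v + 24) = v^2 + 2*v - 12*I*v - 24 - 72*I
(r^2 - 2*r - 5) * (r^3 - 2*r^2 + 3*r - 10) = r^5 - 4*r^4 + 2*r^3 - 6*r^2 + 5*r + 50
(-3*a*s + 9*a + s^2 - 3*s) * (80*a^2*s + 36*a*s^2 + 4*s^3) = -240*a^3*s^2 + 720*a^3*s - 28*a^2*s^3 + 84*a^2*s^2 + 24*a*s^4 - 72*a*s^3 + 4*s^5 - 12*s^4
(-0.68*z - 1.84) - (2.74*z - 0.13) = -3.42*z - 1.71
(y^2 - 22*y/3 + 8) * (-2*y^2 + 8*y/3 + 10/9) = -2*y^4 + 52*y^3/3 - 310*y^2/9 + 356*y/27 + 80/9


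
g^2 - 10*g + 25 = (g - 5)^2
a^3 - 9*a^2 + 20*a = a*(a - 5)*(a - 4)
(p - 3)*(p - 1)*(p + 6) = p^3 + 2*p^2 - 21*p + 18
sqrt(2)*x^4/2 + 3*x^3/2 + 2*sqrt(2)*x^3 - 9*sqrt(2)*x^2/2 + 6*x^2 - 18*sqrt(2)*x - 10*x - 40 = (x + 4)*(x - 2*sqrt(2))*(x + 5*sqrt(2)/2)*(sqrt(2)*x/2 + 1)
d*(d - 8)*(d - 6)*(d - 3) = d^4 - 17*d^3 + 90*d^2 - 144*d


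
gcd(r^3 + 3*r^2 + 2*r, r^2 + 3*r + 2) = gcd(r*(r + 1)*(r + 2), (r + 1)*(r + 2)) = r^2 + 3*r + 2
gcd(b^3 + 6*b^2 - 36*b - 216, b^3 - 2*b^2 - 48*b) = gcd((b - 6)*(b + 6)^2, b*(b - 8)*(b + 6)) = b + 6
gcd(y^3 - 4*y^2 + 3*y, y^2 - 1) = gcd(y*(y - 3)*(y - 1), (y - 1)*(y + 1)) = y - 1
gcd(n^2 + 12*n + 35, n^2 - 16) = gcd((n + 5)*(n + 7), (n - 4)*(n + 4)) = 1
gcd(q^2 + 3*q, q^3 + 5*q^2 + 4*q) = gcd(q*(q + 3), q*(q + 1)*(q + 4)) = q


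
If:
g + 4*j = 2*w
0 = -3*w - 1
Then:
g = -4*j - 2/3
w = -1/3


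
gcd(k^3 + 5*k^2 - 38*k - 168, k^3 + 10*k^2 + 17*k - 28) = k^2 + 11*k + 28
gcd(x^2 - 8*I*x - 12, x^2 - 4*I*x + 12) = x - 6*I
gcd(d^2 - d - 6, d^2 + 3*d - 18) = d - 3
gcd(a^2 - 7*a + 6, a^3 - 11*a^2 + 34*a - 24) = a^2 - 7*a + 6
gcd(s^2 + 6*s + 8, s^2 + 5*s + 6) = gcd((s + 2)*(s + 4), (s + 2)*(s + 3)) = s + 2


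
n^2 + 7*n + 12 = (n + 3)*(n + 4)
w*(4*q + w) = 4*q*w + w^2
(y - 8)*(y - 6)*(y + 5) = y^3 - 9*y^2 - 22*y + 240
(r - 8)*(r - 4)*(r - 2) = r^3 - 14*r^2 + 56*r - 64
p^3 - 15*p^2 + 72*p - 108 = (p - 6)^2*(p - 3)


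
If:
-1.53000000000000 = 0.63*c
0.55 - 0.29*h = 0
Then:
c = -2.43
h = 1.90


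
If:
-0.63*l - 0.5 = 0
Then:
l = -0.79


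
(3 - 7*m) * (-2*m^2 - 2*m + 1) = 14*m^3 + 8*m^2 - 13*m + 3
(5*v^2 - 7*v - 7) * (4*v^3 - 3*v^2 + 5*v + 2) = 20*v^5 - 43*v^4 + 18*v^3 - 4*v^2 - 49*v - 14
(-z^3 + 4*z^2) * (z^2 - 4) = -z^5 + 4*z^4 + 4*z^3 - 16*z^2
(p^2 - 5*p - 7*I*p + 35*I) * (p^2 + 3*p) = p^4 - 2*p^3 - 7*I*p^3 - 15*p^2 + 14*I*p^2 + 105*I*p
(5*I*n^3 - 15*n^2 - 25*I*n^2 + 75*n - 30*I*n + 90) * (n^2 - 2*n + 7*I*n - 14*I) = 5*I*n^5 - 50*n^4 - 35*I*n^4 + 350*n^3 - 85*I*n^3 - 200*n^2 + 795*I*n^2 - 600*n - 420*I*n - 1260*I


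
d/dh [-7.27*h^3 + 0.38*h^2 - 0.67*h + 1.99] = -21.81*h^2 + 0.76*h - 0.67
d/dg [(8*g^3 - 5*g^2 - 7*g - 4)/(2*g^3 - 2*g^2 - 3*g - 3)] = (-6*g^4 - 20*g^3 - 47*g^2 + 14*g + 9)/(4*g^6 - 8*g^5 - 8*g^4 + 21*g^2 + 18*g + 9)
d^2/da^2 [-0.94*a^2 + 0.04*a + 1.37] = -1.88000000000000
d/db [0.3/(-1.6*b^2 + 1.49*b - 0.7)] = (0.96*b - 0.447)/(1.6*b^2 - 1.49*b + 0.7)^2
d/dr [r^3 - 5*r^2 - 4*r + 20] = 3*r^2 - 10*r - 4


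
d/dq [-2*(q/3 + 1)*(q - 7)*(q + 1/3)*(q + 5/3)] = -8*q^3/3 + 4*q^2 + 1024*q/27 + 796/27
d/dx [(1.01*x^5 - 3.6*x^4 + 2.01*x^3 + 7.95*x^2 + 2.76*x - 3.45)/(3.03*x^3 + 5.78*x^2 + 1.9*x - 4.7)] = (6.1206*x^7 + 6.6054*x^6 - 33.94*x^5 - 56.7257*x^4 + 58.5924*x^3 + 2.1717*x^2 - 34.848*x - 6.417)/(9.1809*x^6 + 35.0268*x^5 + 44.9224*x^4 - 6.518*x^3 - 50.722*x^2 - 17.86*x + 22.09)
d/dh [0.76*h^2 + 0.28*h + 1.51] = 1.52*h + 0.28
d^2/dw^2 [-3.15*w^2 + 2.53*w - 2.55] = -6.30000000000000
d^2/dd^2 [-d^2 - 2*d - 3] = -2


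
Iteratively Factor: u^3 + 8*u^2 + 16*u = (u)*(u^2 + 8*u + 16) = u*(u + 4)*(u + 4)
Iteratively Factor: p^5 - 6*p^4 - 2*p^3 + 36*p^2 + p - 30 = (p + 2)*(p^4 - 8*p^3 + 14*p^2 + 8*p - 15) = (p - 1)*(p + 2)*(p^3 - 7*p^2 + 7*p + 15) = (p - 1)*(p + 1)*(p + 2)*(p^2 - 8*p + 15) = (p - 5)*(p - 1)*(p + 1)*(p + 2)*(p - 3)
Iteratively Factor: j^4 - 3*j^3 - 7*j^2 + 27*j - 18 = (j - 3)*(j^3 - 7*j + 6) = (j - 3)*(j - 2)*(j^2 + 2*j - 3) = (j - 3)*(j - 2)*(j + 3)*(j - 1)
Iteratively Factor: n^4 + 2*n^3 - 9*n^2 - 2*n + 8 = (n + 1)*(n^3 + n^2 - 10*n + 8) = (n + 1)*(n + 4)*(n^2 - 3*n + 2) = (n - 2)*(n + 1)*(n + 4)*(n - 1)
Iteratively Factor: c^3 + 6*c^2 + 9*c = (c + 3)*(c^2 + 3*c) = c*(c + 3)*(c + 3)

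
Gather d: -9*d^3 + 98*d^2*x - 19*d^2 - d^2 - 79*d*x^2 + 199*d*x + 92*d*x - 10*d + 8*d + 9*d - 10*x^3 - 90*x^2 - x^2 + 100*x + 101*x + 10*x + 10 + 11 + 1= -9*d^3 + d^2*(98*x - 20) + d*(-79*x^2 + 291*x + 7) - 10*x^3 - 91*x^2 + 211*x + 22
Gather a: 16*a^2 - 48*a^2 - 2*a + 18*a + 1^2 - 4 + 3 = -32*a^2 + 16*a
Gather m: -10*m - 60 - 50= -10*m - 110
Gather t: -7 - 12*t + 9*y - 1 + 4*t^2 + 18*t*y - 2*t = 4*t^2 + t*(18*y - 14) + 9*y - 8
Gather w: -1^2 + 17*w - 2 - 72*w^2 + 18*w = -72*w^2 + 35*w - 3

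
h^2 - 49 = (h - 7)*(h + 7)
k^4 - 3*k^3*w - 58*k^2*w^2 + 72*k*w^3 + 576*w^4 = (k - 8*w)*(k - 4*w)*(k + 3*w)*(k + 6*w)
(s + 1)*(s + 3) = s^2 + 4*s + 3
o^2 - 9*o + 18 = (o - 6)*(o - 3)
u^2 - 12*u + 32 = (u - 8)*(u - 4)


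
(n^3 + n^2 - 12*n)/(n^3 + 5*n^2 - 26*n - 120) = n*(n - 3)/(n^2 + n - 30)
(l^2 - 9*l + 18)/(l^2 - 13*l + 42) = (l - 3)/(l - 7)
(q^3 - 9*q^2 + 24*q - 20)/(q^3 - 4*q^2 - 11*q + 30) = (q - 2)/(q + 3)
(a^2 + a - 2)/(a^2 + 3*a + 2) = (a - 1)/(a + 1)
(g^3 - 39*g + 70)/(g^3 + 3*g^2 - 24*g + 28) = (g - 5)/(g - 2)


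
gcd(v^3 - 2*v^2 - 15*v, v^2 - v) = v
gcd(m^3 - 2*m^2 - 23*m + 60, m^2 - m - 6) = m - 3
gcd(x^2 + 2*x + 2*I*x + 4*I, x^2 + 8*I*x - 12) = x + 2*I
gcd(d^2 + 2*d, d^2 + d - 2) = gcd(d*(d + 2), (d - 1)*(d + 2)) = d + 2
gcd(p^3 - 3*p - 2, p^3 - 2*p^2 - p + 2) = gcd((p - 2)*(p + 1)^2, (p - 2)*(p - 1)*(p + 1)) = p^2 - p - 2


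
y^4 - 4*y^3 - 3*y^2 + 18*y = y*(y - 3)^2*(y + 2)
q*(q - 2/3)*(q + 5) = q^3 + 13*q^2/3 - 10*q/3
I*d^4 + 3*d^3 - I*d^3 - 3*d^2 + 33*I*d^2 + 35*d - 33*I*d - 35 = (d - 7*I)*(d - I)*(d + 5*I)*(I*d - I)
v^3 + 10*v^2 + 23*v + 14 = (v + 1)*(v + 2)*(v + 7)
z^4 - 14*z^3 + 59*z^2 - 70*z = z*(z - 7)*(z - 5)*(z - 2)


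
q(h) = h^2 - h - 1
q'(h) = 2*h - 1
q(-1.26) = 1.85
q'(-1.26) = -3.52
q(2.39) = 2.32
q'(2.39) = 3.78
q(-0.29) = -0.63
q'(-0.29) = -1.58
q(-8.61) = 81.74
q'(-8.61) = -18.22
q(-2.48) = 7.63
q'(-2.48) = -5.96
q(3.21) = 6.09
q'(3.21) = 5.42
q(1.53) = -0.19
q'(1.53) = 2.06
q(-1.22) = 1.71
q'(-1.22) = -3.44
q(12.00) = 131.00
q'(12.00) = 23.00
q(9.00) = 71.00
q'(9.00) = 17.00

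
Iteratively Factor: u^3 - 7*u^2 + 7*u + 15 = (u + 1)*(u^2 - 8*u + 15) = (u - 5)*(u + 1)*(u - 3)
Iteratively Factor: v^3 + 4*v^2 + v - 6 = (v + 2)*(v^2 + 2*v - 3) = (v + 2)*(v + 3)*(v - 1)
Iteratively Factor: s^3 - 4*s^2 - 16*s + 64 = (s - 4)*(s^2 - 16) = (s - 4)^2*(s + 4)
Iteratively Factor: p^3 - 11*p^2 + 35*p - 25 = (p - 5)*(p^2 - 6*p + 5) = (p - 5)*(p - 1)*(p - 5)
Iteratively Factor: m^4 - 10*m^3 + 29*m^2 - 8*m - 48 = (m + 1)*(m^3 - 11*m^2 + 40*m - 48) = (m - 3)*(m + 1)*(m^2 - 8*m + 16) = (m - 4)*(m - 3)*(m + 1)*(m - 4)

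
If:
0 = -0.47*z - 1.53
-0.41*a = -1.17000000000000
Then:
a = 2.85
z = -3.26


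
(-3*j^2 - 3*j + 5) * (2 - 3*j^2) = 9*j^4 + 9*j^3 - 21*j^2 - 6*j + 10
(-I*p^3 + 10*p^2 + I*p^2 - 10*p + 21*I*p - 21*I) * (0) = 0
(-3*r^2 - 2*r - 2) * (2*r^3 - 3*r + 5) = -6*r^5 - 4*r^4 + 5*r^3 - 9*r^2 - 4*r - 10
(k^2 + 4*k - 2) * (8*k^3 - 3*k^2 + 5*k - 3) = 8*k^5 + 29*k^4 - 23*k^3 + 23*k^2 - 22*k + 6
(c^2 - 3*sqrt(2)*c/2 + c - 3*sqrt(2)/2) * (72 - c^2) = -c^4 - c^3 + 3*sqrt(2)*c^3/2 + 3*sqrt(2)*c^2/2 + 72*c^2 - 108*sqrt(2)*c + 72*c - 108*sqrt(2)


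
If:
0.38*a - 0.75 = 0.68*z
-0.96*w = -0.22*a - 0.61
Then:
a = 1.78947368421053*z + 1.97368421052632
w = 0.410087719298246*z + 1.08771929824561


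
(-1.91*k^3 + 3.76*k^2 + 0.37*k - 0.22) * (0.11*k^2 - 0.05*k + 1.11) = -0.2101*k^5 + 0.5091*k^4 - 2.2674*k^3 + 4.1309*k^2 + 0.4217*k - 0.2442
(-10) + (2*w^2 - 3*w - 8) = 2*w^2 - 3*w - 18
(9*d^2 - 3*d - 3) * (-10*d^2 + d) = -90*d^4 + 39*d^3 + 27*d^2 - 3*d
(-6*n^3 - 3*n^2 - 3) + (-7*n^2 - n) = -6*n^3 - 10*n^2 - n - 3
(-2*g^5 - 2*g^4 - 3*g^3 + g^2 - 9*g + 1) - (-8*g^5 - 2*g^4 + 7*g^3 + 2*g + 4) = 6*g^5 - 10*g^3 + g^2 - 11*g - 3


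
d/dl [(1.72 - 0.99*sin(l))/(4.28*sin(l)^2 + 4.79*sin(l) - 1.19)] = (4.2372*sin(l)^2 - 14.7232*sin(l) - 7.0607)*cos(l)/(18.3184*sin(l)^4 + 41.0024*sin(l)^3 + 12.7577*sin(l)^2 - 11.4002*sin(l) + 1.4161)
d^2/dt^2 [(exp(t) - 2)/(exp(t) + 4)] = 6*(4 - exp(t))*exp(t)/(exp(3*t) + 12*exp(2*t) + 48*exp(t) + 64)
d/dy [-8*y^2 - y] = -16*y - 1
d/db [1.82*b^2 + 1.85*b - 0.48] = 3.64*b + 1.85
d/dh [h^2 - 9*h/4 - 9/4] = 2*h - 9/4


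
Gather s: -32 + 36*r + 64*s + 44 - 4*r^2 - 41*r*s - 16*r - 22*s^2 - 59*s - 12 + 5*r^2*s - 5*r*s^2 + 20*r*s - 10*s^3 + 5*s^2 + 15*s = -4*r^2 + 20*r - 10*s^3 + s^2*(-5*r - 17) + s*(5*r^2 - 21*r + 20)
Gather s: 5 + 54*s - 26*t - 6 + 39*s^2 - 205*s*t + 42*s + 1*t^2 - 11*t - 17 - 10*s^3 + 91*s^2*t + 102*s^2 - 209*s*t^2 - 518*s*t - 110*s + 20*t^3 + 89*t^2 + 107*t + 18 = -10*s^3 + s^2*(91*t + 141) + s*(-209*t^2 - 723*t - 14) + 20*t^3 + 90*t^2 + 70*t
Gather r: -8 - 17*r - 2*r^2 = -2*r^2 - 17*r - 8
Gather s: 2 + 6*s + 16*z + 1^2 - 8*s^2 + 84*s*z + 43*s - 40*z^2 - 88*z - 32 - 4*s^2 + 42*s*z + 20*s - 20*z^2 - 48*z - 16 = -12*s^2 + s*(126*z + 69) - 60*z^2 - 120*z - 45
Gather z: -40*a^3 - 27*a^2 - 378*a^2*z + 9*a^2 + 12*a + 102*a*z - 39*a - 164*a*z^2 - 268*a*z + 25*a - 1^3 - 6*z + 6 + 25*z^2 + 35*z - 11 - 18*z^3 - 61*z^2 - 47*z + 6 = -40*a^3 - 18*a^2 - 2*a - 18*z^3 + z^2*(-164*a - 36) + z*(-378*a^2 - 166*a - 18)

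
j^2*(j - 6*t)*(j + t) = j^4 - 5*j^3*t - 6*j^2*t^2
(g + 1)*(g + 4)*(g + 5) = g^3 + 10*g^2 + 29*g + 20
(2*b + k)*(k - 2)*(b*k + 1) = 2*b^2*k^2 - 4*b^2*k + b*k^3 - 2*b*k^2 + 2*b*k - 4*b + k^2 - 2*k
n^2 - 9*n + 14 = (n - 7)*(n - 2)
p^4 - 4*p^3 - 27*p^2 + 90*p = p*(p - 6)*(p - 3)*(p + 5)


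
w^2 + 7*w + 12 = (w + 3)*(w + 4)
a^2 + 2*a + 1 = (a + 1)^2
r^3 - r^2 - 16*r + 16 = (r - 4)*(r - 1)*(r + 4)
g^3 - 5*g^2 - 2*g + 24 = (g - 4)*(g - 3)*(g + 2)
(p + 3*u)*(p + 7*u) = p^2 + 10*p*u + 21*u^2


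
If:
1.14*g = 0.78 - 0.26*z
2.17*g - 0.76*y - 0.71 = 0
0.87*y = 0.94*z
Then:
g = 0.55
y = 0.64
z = 0.59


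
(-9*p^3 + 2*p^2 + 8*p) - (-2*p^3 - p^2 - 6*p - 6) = -7*p^3 + 3*p^2 + 14*p + 6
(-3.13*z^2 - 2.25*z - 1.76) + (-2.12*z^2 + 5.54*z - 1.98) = -5.25*z^2 + 3.29*z - 3.74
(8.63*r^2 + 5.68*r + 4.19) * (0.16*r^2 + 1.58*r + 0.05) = 1.3808*r^4 + 14.5442*r^3 + 10.0763*r^2 + 6.9042*r + 0.2095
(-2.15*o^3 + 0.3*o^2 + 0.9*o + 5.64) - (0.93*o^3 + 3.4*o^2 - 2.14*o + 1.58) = -3.08*o^3 - 3.1*o^2 + 3.04*o + 4.06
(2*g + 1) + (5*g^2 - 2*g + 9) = 5*g^2 + 10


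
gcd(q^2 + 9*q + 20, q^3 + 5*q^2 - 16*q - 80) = q^2 + 9*q + 20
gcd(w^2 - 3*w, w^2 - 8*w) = w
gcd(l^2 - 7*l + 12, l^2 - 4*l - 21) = 1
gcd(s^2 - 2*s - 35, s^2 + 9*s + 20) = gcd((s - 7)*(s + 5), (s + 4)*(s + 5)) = s + 5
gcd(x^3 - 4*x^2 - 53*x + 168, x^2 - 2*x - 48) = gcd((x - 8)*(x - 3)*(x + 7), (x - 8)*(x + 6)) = x - 8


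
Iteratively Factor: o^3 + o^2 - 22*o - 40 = (o + 2)*(o^2 - o - 20) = (o + 2)*(o + 4)*(o - 5)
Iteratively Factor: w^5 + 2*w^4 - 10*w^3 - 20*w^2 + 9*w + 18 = (w + 3)*(w^4 - w^3 - 7*w^2 + w + 6) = (w + 2)*(w + 3)*(w^3 - 3*w^2 - w + 3) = (w - 1)*(w + 2)*(w + 3)*(w^2 - 2*w - 3) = (w - 3)*(w - 1)*(w + 2)*(w + 3)*(w + 1)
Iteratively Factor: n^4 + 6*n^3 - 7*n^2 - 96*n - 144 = (n + 4)*(n^3 + 2*n^2 - 15*n - 36) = (n - 4)*(n + 4)*(n^2 + 6*n + 9) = (n - 4)*(n + 3)*(n + 4)*(n + 3)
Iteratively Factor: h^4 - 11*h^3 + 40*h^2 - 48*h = (h)*(h^3 - 11*h^2 + 40*h - 48) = h*(h - 4)*(h^2 - 7*h + 12) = h*(h - 4)^2*(h - 3)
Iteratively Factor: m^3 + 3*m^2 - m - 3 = (m - 1)*(m^2 + 4*m + 3) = (m - 1)*(m + 3)*(m + 1)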